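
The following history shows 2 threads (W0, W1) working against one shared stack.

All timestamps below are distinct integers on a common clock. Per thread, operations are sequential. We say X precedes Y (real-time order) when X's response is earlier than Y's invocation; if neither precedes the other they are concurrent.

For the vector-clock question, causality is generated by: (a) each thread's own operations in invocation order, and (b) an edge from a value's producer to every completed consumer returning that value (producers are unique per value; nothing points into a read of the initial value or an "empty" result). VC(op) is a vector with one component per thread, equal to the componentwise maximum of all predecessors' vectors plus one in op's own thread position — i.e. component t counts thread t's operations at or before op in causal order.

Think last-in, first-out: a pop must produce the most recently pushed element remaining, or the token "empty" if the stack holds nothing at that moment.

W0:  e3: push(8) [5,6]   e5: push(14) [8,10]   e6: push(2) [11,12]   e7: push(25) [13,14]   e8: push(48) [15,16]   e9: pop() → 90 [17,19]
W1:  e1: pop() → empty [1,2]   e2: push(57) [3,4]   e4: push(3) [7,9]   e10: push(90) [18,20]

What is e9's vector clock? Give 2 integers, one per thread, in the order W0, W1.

(6, 4)

e1 (invocation 1): nothing precedes it; W1's component alone gives (0, 1)
e3 (invocation 5): nothing precedes it; W0's component alone gives (1, 0)
VC(e2, invoked at 3): max of VC(e1)=(0, 1), then +1 on thread W1 → (0, 2)
VC(e5, invoked at 8): max of VC(e3)=(1, 0), then +1 on thread W0 → (2, 0)
VC(e4, invoked at 7): max of VC(e2)=(0, 2), then +1 on thread W1 → (0, 3)
VC(e6, invoked at 11): max of VC(e5)=(2, 0), then +1 on thread W0 → (3, 0)
VC(e10, invoked at 18): max of VC(e4)=(0, 3), then +1 on thread W1 → (0, 4)
VC(e7, invoked at 13): max of VC(e6)=(3, 0), then +1 on thread W0 → (4, 0)
VC(e8, invoked at 15): max of VC(e7)=(4, 0), then +1 on thread W0 → (5, 0)
VC(e9, invoked at 17): max of VC(e8)=(5, 0), VC(e10)=(0, 4), then +1 on thread W0 → (6, 4)
target: VC(e9) = (6, 4)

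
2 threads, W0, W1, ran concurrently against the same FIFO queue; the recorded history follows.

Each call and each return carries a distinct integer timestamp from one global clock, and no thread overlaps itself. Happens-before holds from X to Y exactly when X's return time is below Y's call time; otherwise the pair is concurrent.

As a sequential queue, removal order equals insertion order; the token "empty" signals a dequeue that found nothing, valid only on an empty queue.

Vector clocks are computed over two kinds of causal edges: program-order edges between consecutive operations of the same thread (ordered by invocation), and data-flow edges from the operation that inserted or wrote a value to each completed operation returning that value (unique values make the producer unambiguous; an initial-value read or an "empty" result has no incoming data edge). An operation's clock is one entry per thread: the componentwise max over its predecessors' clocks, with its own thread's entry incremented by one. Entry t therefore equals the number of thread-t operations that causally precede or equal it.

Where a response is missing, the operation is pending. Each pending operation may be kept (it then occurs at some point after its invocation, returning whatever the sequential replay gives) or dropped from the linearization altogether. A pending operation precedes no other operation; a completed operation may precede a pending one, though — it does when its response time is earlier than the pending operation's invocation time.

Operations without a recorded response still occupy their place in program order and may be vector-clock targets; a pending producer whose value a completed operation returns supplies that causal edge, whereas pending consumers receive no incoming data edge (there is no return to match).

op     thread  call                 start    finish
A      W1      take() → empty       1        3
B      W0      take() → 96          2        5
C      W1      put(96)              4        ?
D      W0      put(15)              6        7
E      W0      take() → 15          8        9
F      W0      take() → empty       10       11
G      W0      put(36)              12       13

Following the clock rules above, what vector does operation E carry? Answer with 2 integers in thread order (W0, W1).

(3, 2)

root op A, invoked 1: fresh clock plus W1's own tick → (0, 1)
VC(C, invoked at 4): max of VC(A)=(0, 1), then +1 on thread W1 → (0, 2)
VC(B, invoked at 2): max of VC(C)=(0, 2), then +1 on thread W0 → (1, 2)
VC(D, invoked at 6): max of VC(B)=(1, 2), then +1 on thread W0 → (2, 2)
VC(E, invoked at 8): max of VC(D)=(2, 2), then +1 on thread W0 → (3, 2)
VC(F, invoked at 10): max of VC(E)=(3, 2), then +1 on thread W0 → (4, 2)
VC(G, invoked at 12): max of VC(F)=(4, 2), then +1 on thread W0 → (5, 2)
target: VC(E) = (3, 2)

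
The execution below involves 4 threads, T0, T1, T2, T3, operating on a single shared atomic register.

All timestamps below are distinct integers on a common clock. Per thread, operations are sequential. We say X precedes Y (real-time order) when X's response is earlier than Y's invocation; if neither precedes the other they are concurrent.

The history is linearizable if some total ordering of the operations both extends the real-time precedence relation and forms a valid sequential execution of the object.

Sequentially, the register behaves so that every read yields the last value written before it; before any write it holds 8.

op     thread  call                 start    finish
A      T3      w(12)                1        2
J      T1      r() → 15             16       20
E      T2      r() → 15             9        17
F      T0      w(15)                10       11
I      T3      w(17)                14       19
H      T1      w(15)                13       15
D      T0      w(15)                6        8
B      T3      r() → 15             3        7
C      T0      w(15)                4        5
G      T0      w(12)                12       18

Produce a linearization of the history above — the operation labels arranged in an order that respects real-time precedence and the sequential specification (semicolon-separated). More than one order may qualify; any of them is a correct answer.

step 1: A w(12) — value 12
step 2: C w(15) — value 15
step 3: B r() → 15 — value 15
step 4: D w(15) — value 15
step 5: E r() → 15 — value 15
step 6: F w(15) — value 15
step 7: G w(12) — value 12
step 8: H w(15) — value 15
step 9: J r() → 15 — value 15
step 10: I w(17) — value 17

A; C; B; D; E; F; G; H; J; I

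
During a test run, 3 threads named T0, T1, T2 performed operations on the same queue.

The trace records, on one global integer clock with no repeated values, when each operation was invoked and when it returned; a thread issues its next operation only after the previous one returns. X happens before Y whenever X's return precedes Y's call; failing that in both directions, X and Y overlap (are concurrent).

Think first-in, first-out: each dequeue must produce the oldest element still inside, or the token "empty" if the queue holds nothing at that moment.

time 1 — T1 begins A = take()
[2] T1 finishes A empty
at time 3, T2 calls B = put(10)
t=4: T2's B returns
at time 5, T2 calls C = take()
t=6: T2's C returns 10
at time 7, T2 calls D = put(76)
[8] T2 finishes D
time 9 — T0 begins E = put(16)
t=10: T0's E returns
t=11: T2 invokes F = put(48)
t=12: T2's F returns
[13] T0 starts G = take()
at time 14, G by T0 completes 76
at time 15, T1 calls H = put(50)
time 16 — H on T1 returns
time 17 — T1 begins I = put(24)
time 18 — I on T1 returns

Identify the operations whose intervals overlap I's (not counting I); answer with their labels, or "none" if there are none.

overlap test against I [17,18]: concurrent iff the interval meets 17..18
A [1,2]: before
B [3,4]: before
C [5,6]: before
D [7,8]: before
E [9,10]: before
F [11,12]: before
G [13,14]: before
H [15,16]: before

none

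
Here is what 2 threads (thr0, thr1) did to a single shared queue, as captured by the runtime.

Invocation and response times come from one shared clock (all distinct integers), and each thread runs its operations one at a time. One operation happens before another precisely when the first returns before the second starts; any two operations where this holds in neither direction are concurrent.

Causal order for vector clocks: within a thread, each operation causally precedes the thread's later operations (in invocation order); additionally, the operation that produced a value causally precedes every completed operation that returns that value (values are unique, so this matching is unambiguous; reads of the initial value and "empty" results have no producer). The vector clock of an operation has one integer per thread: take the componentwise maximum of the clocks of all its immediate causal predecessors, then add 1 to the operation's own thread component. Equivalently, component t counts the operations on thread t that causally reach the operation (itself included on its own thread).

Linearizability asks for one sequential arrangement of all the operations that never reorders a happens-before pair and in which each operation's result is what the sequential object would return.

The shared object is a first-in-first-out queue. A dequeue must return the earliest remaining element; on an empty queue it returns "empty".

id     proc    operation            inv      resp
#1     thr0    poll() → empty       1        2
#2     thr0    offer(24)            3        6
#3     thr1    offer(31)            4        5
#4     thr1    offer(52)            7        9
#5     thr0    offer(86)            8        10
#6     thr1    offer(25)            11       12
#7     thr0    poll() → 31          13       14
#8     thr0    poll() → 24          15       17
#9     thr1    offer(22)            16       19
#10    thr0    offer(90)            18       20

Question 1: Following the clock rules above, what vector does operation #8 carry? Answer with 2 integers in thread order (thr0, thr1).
Answer: (5, 1)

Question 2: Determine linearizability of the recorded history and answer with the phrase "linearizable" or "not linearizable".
linearizable

witness order: #1, #3, #2, #4, #5, #6, #7, #8, #9, #10
step 1: #1 poll() → empty — queue <>
step 2: #3 offer(31) — queue <31>
step 3: #2 offer(24) — queue <31,24>
step 4: #4 offer(52) — queue <31,24,52>
step 5: #5 offer(86) — queue <31,24,52,86>
step 6: #6 offer(25) — queue <31,24,52,86,25>
step 7: #7 poll() → 31 — queue <24,52,86,25>
step 8: #8 poll() → 24 — queue <52,86,25>
step 9: #9 offer(22) — queue <52,86,25,22>
step 10: #10 offer(90) — queue <52,86,25,22,90>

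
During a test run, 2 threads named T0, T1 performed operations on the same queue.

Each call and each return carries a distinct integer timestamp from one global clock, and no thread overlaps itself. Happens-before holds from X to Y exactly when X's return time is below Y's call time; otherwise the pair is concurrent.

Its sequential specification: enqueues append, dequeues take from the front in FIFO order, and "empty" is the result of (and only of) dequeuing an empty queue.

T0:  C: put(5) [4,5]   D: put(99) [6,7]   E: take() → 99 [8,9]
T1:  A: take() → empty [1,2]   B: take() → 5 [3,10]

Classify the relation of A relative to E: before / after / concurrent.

A spans [1,2], E spans [8,9]
resp(A)=2 < inv(E)=8

before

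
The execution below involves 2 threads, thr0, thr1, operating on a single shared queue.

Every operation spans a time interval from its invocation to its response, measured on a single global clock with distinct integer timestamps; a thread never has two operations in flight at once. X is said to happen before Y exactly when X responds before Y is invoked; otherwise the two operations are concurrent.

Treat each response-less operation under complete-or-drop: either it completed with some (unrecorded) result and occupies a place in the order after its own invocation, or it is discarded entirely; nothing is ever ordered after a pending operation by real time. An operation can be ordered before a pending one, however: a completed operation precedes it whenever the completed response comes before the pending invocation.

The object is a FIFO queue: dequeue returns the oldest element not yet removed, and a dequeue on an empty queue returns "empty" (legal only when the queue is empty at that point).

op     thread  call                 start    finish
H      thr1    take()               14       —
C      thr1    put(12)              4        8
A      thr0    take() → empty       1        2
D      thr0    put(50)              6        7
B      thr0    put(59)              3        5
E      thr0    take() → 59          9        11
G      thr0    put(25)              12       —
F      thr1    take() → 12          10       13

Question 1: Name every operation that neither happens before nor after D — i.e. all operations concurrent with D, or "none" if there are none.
C

D spans [6,7]; an op avoiding the whole window 6..7 is ordered, any other is concurrent
A [1,2]: before
B [3,5]: before
C [4,8]: concurrent
E [9,11]: after
F [10,13]: after
G [12,…): after
H [14,…): after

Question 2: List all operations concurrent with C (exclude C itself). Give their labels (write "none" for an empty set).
B, D

overlap test against C [4,8]: concurrent iff the interval meets 4..8
A [1,2]: before
B [3,5]: concurrent
D [6,7]: concurrent
E [9,11]: after
F [10,13]: after
G [12,…): after
H [14,…): after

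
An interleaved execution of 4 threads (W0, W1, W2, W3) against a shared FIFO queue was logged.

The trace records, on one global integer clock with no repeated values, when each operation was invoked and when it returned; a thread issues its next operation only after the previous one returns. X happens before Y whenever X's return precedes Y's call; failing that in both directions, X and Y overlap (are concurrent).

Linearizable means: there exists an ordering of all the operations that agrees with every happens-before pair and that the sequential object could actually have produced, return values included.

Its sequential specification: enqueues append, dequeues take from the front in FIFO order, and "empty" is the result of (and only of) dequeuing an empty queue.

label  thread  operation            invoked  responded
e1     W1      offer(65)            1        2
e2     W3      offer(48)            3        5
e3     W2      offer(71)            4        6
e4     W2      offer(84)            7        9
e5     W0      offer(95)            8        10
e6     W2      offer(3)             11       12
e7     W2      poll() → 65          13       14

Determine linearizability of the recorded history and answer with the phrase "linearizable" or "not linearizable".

linearizable

one valid linearization: e1, e2, e3, e4, e5, e6, e7
after step 1 (e1 offer(65)): queue <65>
after step 2 (e2 offer(48)): queue <65,48>
after step 3 (e3 offer(71)): queue <65,48,71>
after step 4 (e4 offer(84)): queue <65,48,71,84>
after step 5 (e5 offer(95)): queue <65,48,71,84,95>
after step 6 (e6 offer(3)): queue <65,48,71,84,95,3>
after step 7 (e7 poll() → 65): queue <48,71,84,95,3>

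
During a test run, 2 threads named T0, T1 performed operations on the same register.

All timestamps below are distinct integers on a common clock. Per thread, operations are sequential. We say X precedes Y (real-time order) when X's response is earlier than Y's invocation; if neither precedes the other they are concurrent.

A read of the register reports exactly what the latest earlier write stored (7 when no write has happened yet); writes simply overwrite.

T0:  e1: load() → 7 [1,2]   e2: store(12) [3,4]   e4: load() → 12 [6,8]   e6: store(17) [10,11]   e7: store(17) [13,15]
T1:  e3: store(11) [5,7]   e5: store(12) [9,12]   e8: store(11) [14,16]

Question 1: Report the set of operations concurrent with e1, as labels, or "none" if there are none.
e1 spans [1,2]: anything still running between times 1 and 2 counts as concurrent
e2 [3,4]: after
e3 [5,7]: after
e4 [6,8]: after
e5 [9,12]: after
e6 [10,11]: after
e7 [13,15]: after
e8 [14,16]: after

none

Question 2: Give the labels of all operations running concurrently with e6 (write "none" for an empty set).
concurrent with e6 ([10,11]): every op whose interval crosses 10..11
e1 [1,2]: before
e2 [3,4]: before
e3 [5,7]: before
e4 [6,8]: before
e5 [9,12]: concurrent
e7 [13,15]: after
e8 [14,16]: after

e5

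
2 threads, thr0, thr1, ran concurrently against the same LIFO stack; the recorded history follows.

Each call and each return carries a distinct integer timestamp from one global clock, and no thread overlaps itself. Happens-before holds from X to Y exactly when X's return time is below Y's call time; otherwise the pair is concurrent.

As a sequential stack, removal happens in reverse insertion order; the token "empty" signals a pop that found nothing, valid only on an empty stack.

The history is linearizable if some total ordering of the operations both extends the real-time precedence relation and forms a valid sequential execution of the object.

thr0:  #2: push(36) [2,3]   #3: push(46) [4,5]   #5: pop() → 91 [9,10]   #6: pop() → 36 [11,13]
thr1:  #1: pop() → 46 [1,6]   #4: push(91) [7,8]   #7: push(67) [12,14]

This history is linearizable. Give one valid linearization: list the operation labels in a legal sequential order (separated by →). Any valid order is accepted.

#2 → #3 → #1 → #4 → #5 → #6 → #7

step 1: #2 push(36) — stack <36>
step 2: #3 push(46) — stack <36,46>
step 3: #1 pop() → 46 — stack <36>
step 4: #4 push(91) — stack <36,91>
step 5: #5 pop() → 91 — stack <36>
step 6: #6 pop() → 36 — stack <>
step 7: #7 push(67) — stack <67>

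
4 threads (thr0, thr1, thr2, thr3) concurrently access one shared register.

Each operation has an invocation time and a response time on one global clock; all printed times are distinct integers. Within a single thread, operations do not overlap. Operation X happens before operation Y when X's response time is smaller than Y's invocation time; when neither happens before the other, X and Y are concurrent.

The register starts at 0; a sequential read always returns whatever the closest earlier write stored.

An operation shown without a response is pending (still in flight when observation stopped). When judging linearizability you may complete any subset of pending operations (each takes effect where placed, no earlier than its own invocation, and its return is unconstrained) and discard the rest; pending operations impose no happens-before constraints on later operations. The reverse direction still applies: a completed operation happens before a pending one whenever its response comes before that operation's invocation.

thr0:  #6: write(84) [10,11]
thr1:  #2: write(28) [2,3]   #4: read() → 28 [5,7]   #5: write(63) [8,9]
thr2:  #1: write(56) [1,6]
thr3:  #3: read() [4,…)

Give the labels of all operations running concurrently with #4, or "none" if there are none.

#1, #3

overlap test against #4 [5,7]: concurrent iff the interval meets 5..7
#1 [1,6]: concurrent
#2 [2,3]: before
#3 [4,…): concurrent
#5 [8,9]: after
#6 [10,11]: after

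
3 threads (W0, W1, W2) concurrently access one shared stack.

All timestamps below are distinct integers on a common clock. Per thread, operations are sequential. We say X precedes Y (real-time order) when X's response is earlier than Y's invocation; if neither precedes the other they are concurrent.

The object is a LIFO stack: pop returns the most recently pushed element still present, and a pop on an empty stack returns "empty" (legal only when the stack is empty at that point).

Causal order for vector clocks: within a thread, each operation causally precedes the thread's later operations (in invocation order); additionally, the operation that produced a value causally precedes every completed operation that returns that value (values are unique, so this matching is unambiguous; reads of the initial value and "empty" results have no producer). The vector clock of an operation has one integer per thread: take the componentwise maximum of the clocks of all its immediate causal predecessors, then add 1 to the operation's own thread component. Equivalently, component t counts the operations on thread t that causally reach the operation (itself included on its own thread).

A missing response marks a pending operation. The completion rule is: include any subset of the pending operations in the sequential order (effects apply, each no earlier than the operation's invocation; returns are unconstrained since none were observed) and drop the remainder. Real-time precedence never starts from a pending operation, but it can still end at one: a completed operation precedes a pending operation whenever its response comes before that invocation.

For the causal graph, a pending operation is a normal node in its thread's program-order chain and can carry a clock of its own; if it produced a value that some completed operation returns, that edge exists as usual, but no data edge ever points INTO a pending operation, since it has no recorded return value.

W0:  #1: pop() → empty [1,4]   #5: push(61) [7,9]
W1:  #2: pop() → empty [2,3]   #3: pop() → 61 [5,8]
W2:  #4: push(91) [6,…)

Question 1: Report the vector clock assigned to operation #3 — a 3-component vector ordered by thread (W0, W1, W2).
(2, 2, 0)

VC(#4, invoked at 6): no causal predecessors; +1 on W2 → (0, 0, 1)
VC(#2, invoked at 2): no causal predecessors; +1 on W1 → (0, 1, 0)
VC(#1, invoked at 1): no causal predecessors; +1 on W0 → (1, 0, 0)
invoked at 7, #5 merges VC(#1)=(1, 0, 0) and bumps W0's slot → (2, 0, 0)
invoked at 5, #3 merges VC(#2)=(0, 1, 0), VC(#5)=(2, 0, 0) and bumps W1's slot → (2, 2, 0)
target: VC(#3) = (2, 2, 0)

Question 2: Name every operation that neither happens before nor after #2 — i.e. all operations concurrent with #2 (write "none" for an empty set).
#1

overlap test against #2 [2,3]: concurrent iff the interval meets 2..3
#1 [1,4]: concurrent
#3 [5,8]: after
#4 [6,…): after
#5 [7,9]: after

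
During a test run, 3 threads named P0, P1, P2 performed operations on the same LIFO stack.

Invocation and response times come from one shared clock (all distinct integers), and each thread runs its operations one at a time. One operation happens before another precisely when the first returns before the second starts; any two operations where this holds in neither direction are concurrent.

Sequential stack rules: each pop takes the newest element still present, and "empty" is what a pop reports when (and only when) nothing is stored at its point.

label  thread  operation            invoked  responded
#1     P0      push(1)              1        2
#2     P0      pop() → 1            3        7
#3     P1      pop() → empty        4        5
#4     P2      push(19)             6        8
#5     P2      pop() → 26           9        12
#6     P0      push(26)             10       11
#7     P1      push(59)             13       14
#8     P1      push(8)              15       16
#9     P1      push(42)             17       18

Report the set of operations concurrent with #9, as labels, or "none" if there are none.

#9 spans [17,18]: anything still running between times 17 and 18 counts as concurrent
#1 [1,2]: before
#2 [3,7]: before
#3 [4,5]: before
#4 [6,8]: before
#5 [9,12]: before
#6 [10,11]: before
#7 [13,14]: before
#8 [15,16]: before

none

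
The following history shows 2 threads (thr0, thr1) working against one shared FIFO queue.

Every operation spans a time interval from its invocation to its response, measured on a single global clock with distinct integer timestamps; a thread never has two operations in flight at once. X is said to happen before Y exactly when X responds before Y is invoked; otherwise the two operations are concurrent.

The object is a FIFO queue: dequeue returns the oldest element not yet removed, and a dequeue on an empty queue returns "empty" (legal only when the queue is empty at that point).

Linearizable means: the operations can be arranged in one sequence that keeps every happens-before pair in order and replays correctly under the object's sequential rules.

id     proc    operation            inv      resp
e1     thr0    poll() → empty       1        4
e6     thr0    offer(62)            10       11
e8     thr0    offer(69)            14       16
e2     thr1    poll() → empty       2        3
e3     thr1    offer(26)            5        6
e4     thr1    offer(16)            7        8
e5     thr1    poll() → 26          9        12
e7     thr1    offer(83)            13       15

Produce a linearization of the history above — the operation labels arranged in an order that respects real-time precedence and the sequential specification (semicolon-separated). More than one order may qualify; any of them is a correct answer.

after step 1 (e1 poll() → empty): queue <>
after step 2 (e2 poll() → empty): queue <>
after step 3 (e3 offer(26)): queue <26>
after step 4 (e4 offer(16)): queue <26,16>
after step 5 (e5 poll() → 26): queue <16>
after step 6 (e6 offer(62)): queue <16,62>
after step 7 (e7 offer(83)): queue <16,62,83>
after step 8 (e8 offer(69)): queue <16,62,83,69>

e1; e2; e3; e4; e5; e6; e7; e8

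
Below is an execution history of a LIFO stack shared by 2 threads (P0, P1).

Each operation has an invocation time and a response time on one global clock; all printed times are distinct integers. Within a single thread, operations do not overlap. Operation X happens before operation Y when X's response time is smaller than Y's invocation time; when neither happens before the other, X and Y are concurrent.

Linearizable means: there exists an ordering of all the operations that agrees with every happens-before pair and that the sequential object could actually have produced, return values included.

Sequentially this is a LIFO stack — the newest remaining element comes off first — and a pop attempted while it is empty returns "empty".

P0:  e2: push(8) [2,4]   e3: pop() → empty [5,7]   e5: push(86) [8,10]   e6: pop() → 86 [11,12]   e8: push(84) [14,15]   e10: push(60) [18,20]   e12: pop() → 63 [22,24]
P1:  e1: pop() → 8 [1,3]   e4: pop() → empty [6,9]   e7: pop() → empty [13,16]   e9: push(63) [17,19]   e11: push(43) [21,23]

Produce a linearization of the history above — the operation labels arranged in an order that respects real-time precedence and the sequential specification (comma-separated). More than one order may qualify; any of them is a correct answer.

e2, e1, e3, e4, e5, e6, e7, e8, e10, e9, e12, e11

1. e2 push(8), leaving stack <8>
2. e1 pop() → 8, leaving stack <>
3. e3 pop() → empty, leaving stack <>
4. e4 pop() → empty, leaving stack <>
5. e5 push(86), leaving stack <86>
6. e6 pop() → 86, leaving stack <>
7. e7 pop() → empty, leaving stack <>
8. e8 push(84), leaving stack <84>
9. e10 push(60), leaving stack <84,60>
10. e9 push(63), leaving stack <84,60,63>
11. e12 pop() → 63, leaving stack <84,60>
12. e11 push(43), leaving stack <84,60,43>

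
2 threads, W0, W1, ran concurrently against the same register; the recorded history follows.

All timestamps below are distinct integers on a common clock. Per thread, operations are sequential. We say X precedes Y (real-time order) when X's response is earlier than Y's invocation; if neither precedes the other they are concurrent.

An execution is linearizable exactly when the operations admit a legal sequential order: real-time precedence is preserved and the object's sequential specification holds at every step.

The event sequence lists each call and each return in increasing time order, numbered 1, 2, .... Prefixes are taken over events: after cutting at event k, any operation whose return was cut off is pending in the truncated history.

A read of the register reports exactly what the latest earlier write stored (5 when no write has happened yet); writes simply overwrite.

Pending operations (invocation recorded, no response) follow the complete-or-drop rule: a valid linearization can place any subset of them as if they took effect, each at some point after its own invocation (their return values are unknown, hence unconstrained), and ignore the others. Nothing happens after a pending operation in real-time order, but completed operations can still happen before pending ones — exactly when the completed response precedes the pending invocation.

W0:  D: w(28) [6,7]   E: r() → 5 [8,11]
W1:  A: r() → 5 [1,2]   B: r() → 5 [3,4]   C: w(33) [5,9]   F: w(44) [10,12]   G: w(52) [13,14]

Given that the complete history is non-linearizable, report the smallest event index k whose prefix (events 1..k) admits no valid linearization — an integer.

events 1..10 are linearizable, e.g. via A, B, C, D:
after step 1 (A r() → 5): value 5
after step 2 (B r() → 5): value 5
after step 3 (C w(33)): value 33
after step 4 (D w(28)): value 28
include event 11 — E responding at 11 — and every candidate order breaks
no escape via the 1 pending operation (F): every completion choice fails
one such order, A, B, C, D, E (pending dropped), breaks at step 5 where E r() → 5 is illegal
one such order, A, B, D, C, E (pending dropped), breaks at step 5 where E r() → 5 is illegal

11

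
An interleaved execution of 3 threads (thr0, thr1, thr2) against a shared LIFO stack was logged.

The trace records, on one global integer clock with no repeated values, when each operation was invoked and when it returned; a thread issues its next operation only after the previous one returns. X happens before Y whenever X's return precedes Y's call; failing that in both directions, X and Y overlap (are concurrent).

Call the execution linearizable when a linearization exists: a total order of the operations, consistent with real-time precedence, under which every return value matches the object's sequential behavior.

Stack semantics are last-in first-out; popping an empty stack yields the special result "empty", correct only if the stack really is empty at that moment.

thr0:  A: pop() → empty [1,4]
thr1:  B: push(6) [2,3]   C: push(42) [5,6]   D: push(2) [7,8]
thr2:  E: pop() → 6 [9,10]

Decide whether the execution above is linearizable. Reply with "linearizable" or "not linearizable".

the violation lands at event 10, E's response at time 10: events 1..9 linearize, events 1..10 do not
2 orders of the 5 completed LIFO stack ops respect real time; none is legal
sample order A, B, C, D, E stalls at step 5 — E pop() → 6 has no legal effect
sample order B, A, C, D, E stalls at step 2 — A pop() → empty has no legal effect

not linearizable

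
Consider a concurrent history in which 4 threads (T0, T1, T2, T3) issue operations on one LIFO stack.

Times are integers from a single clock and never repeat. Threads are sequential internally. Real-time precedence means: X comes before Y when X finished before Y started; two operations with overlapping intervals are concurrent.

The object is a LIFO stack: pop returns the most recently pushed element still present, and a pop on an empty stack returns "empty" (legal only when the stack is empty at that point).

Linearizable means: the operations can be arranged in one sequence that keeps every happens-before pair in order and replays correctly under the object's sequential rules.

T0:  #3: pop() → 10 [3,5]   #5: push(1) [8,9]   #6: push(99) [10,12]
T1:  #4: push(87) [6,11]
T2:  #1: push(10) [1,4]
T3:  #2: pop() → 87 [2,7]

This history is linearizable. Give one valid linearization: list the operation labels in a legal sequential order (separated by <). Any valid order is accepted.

after step 1 (#1 push(10)): stack <10>
after step 2 (#3 pop() → 10): stack <>
after step 3 (#4 push(87)): stack <87>
after step 4 (#2 pop() → 87): stack <>
after step 5 (#5 push(1)): stack <1>
after step 6 (#6 push(99)): stack <1,99>

#1 < #3 < #4 < #2 < #5 < #6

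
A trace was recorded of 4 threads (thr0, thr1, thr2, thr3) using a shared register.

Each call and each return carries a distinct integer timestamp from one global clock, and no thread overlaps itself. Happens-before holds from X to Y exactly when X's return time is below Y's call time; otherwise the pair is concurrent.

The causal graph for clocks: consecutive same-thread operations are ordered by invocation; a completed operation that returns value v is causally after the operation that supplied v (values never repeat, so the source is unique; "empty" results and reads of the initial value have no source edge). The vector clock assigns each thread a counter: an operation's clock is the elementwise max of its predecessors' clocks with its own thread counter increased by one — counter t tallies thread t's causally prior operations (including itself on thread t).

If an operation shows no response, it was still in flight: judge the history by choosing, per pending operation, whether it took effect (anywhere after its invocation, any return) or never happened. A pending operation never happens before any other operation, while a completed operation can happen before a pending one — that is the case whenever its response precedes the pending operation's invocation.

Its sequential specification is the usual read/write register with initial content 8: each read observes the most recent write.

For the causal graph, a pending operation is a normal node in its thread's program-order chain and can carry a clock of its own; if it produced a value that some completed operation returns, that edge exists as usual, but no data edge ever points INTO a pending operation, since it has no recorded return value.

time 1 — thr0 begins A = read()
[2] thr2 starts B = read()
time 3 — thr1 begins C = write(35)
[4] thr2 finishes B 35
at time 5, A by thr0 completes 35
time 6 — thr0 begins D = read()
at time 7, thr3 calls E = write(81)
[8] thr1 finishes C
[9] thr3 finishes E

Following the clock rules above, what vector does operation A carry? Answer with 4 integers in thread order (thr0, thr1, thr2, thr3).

root op E, invoked 7: fresh clock plus thr3's own tick → (0, 0, 0, 1)
root op C, invoked 3: fresh clock plus thr1's own tick → (0, 1, 0, 0)
invoked at 2, B merges VC(C)=(0, 1, 0, 0) and bumps thr2's slot → (0, 1, 1, 0)
invoked at 1, A merges VC(C)=(0, 1, 0, 0) and bumps thr0's slot → (1, 1, 0, 0)
invoked at 6, D merges VC(A)=(1, 1, 0, 0) and bumps thr0's slot → (2, 1, 0, 0)
target: VC(A) = (1, 1, 0, 0)

(1, 1, 0, 0)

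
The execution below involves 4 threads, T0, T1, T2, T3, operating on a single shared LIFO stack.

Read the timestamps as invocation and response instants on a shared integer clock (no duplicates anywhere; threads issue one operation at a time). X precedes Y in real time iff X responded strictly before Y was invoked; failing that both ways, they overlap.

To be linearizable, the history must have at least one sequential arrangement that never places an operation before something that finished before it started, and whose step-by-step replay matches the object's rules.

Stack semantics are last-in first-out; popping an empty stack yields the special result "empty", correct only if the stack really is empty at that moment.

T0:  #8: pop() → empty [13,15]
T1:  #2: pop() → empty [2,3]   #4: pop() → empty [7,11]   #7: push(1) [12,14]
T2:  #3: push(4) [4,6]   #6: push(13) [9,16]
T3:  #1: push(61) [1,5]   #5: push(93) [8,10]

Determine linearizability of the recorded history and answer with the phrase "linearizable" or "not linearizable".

not linearizable

events 1..10 are fine; event 11 — the response of #4 at time 11 — makes the prefix non-linearizable
6 orders of the 5 completed LIFO stack ops respect real time; none is legal
include/drop combinations of the 1 pending operation (#6) were all tried; none helps
e.g. #1, #2, #3, #4, #5 (pending dropped): illegal at step 2, since #2 pop() → empty cannot apply there
e.g. #1, #2, #3, #5, #4 (pending dropped): illegal at step 2, since #2 pop() → empty cannot apply there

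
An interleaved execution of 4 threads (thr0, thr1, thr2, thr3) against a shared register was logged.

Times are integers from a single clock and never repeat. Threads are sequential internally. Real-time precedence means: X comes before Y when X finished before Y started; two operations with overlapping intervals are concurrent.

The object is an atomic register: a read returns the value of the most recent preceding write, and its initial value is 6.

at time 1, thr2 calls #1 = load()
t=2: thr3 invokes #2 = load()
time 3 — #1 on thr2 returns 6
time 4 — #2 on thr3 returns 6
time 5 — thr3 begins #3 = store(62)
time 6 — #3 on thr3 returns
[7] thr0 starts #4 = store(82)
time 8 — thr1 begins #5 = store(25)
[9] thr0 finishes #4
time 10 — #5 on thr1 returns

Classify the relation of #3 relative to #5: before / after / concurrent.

#3 spans [5,6], #5 spans [8,10]
resp(#3)=6 < inv(#5)=8

before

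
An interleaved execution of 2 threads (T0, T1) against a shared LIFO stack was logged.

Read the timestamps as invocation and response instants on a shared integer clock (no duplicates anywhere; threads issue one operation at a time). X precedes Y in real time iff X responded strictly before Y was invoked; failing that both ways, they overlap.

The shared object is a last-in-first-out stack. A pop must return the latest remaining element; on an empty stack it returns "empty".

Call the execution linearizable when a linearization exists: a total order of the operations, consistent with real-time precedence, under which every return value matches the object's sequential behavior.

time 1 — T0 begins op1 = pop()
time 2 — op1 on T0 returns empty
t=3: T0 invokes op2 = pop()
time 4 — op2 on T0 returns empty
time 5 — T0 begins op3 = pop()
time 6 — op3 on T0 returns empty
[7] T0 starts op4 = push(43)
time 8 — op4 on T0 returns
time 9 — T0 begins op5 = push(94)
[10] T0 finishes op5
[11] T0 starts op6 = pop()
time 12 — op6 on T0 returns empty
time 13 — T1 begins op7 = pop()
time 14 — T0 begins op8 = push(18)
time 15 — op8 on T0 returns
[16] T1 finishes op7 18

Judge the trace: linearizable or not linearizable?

not linearizable

the violation lands at event 12, op6's response at time 12: events 1..11 linearize, events 1..12 do not
the sole real-time-consistent order of 6 completed operations fails the LIFO stack replay
one such order, op1, op2, op3, op4, op5, op6, breaks at step 6 where op6 pop() → empty is illegal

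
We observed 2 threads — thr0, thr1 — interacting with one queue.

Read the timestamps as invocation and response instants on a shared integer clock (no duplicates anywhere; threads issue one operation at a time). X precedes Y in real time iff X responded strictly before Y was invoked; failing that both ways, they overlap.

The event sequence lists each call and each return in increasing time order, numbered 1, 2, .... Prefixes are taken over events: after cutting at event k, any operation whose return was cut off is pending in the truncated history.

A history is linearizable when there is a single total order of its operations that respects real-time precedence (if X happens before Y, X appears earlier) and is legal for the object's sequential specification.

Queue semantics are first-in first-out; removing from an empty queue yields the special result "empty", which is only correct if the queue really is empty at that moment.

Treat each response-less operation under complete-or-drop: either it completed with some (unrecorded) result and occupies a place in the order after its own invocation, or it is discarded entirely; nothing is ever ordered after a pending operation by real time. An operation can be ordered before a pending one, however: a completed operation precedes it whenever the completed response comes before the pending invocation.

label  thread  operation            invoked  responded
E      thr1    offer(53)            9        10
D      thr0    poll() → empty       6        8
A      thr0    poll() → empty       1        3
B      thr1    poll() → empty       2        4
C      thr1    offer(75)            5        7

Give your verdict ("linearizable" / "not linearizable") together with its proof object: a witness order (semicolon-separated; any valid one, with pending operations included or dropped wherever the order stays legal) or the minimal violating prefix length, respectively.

linearizable — witness: A; B; D; C; E

step 1: A poll() → empty — queue <>
step 2: B poll() → empty — queue <>
step 3: D poll() → empty — queue <>
step 4: C offer(75) — queue <75>
step 5: E offer(53) — queue <75,53>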